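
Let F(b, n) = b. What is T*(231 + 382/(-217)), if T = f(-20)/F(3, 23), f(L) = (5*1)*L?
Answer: -4974500/651 ≈ -7641.3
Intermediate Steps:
f(L) = 5*L
T = -100/3 (T = (5*(-20))/3 = -100*⅓ = -100/3 ≈ -33.333)
T*(231 + 382/(-217)) = -100*(231 + 382/(-217))/3 = -100*(231 + 382*(-1/217))/3 = -100*(231 - 382/217)/3 = -100/3*49745/217 = -4974500/651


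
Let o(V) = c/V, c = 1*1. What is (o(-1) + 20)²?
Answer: 361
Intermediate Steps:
c = 1
o(V) = 1/V
(o(-1) + 20)² = (1/(-1) + 20)² = (-1 + 20)² = 19² = 361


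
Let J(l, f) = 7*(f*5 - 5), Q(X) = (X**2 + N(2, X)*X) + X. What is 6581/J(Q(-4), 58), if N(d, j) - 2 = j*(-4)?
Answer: 6581/1995 ≈ 3.2987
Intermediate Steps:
N(d, j) = 2 - 4*j (N(d, j) = 2 + j*(-4) = 2 - 4*j)
Q(X) = X + X**2 + X*(2 - 4*X) (Q(X) = (X**2 + (2 - 4*X)*X) + X = (X**2 + X*(2 - 4*X)) + X = X + X**2 + X*(2 - 4*X))
J(l, f) = -35 + 35*f (J(l, f) = 7*(5*f - 5) = 7*(-5 + 5*f) = -35 + 35*f)
6581/J(Q(-4), 58) = 6581/(-35 + 35*58) = 6581/(-35 + 2030) = 6581/1995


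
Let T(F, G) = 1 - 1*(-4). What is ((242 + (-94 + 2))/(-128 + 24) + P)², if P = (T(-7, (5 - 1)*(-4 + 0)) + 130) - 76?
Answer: 8958049/2704 ≈ 3312.9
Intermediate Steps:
T(F, G) = 5 (T(F, G) = 1 + 4 = 5)
P = 59 (P = (5 + 130) - 76 = 135 - 76 = 59)
((242 + (-94 + 2))/(-128 + 24) + P)² = ((242 + (-94 + 2))/(-128 + 24) + 59)² = ((242 - 92)/(-104) + 59)² = (150*(-1/104) + 59)² = (-75/52 + 59)² = (2993/52)² = 8958049/2704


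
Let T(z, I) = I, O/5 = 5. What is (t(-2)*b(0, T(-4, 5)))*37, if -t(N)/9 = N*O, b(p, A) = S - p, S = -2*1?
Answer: -33300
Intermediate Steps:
O = 25 (O = 5*5 = 25)
S = -2
b(p, A) = -2 - p
t(N) = -225*N (t(N) = -9*N*25 = -225*N)
(t(-2)*b(0, T(-4, 5)))*37 = ((-225*(-2))*(-2 - 1*0))*37 = (450*(-2 + 0))*37 = (450*(-2))*37 = -900*37 = -33300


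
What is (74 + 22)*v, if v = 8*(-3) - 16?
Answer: -3840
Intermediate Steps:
v = -40 (v = -24 - 16 = -40)
(74 + 22)*v = (74 + 22)*(-40) = 96*(-40) = -3840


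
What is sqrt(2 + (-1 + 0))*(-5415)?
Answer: -5415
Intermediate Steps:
sqrt(2 + (-1 + 0))*(-5415) = sqrt(2 - 1)*(-5415) = sqrt(1)*(-5415) = 1*(-5415) = -5415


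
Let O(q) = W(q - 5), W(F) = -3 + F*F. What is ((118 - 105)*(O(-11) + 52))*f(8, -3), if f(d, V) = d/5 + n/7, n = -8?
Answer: 12688/7 ≈ 1812.6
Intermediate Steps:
W(F) = -3 + F**2
O(q) = -3 + (-5 + q)**2 (O(q) = -3 + (q - 5)**2 = -3 + (-5 + q)**2)
f(d, V) = -8/7 + d/5 (f(d, V) = d/5 - 8/7 = -8/7 + d/5)
((118 - 105)*(O(-11) + 52))*f(8, -3) = ((118 - 105)*((-3 + (-5 - 11)**2) + 52))*(-8/7 + (1/5)*8) = (13*((-3 + (-16)**2) + 52))*(-8/7 + 8/5) = (13*((-3 + 256) + 52))*(16/35) = (13*(253 + 52))*(16/35) = (13*305)*(16/35) = 3965*(16/35) = 12688/7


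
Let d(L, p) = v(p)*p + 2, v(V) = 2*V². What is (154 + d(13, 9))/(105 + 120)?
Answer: 538/75 ≈ 7.1733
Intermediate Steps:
d(L, p) = 2 + 2*p³ (d(L, p) = (2*p²)*p + 2 = 2*p³ + 2 = 2 + 2*p³)
(154 + d(13, 9))/(105 + 120) = (154 + (2 + 2*9³))/(105 + 120) = (154 + (2 + 2*729))/225 = (154 + (2 + 1458))*(1/225) = (154 + 1460)*(1/225) = 1614*(1/225) = 538/75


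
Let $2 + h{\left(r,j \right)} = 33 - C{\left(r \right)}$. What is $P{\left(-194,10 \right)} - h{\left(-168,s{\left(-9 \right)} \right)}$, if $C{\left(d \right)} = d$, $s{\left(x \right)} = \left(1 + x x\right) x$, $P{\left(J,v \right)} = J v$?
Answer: $-2139$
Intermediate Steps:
$s{\left(x \right)} = x \left(1 + x^{2}\right)$ ($s{\left(x \right)} = \left(1 + x^{2}\right) x = x \left(1 + x^{2}\right)$)
$h{\left(r,j \right)} = 31 - r$ ($h{\left(r,j \right)} = -2 - \left(-33 + r\right) = 31 - r$)
$P{\left(-194,10 \right)} - h{\left(-168,s{\left(-9 \right)} \right)} = \left(-194\right) 10 - \left(31 - -168\right) = -1940 - \left(31 + 168\right) = -1940 - 199 = -2139$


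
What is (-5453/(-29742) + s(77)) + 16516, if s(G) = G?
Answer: 493514459/29742 ≈ 16593.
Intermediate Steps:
(-5453/(-29742) + s(77)) + 16516 = (-5453/(-29742) + 77) + 16516 = (-5453*(-1/29742) + 77) + 16516 = (5453/29742 + 77) + 16516 = 2295587/29742 + 16516 = 493514459/29742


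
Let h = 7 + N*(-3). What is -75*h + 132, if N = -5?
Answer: -1518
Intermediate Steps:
h = 22 (h = 7 - 5*(-3) = 7 + 15 = 22)
-75*h + 132 = -75*22 + 132 = -1650 + 132 = -1518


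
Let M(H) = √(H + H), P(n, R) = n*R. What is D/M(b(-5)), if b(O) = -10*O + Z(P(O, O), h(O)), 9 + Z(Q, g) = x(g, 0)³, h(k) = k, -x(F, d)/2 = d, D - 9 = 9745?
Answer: 4877*√82/41 ≈ 1077.1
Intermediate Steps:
D = 9754 (D = 9 + 9745 = 9754)
x(F, d) = -2*d
P(n, R) = R*n
Z(Q, g) = -9 (Z(Q, g) = -9 + (-2*0)³ = -9 + 0³ = -9 + 0 = -9)
b(O) = -9 - 10*O (b(O) = -10*O - 9 = -9 - 10*O)
M(H) = √2*√H (M(H) = √(2*H) = √2*√H)
D/M(b(-5)) = 9754/((√2*√(-9 - 10*(-5)))) = 9754/((√2*√(-9 + 50))) = 9754/((√2*√41)) = 9754/(√82) = 9754*(√82/82) = 4877*√82/41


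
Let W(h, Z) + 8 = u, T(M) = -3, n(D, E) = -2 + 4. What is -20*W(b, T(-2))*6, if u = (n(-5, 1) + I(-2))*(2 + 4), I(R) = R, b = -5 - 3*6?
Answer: 960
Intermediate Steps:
n(D, E) = 2
b = -23 (b = -5 - 18 = -23)
u = 0 (u = (2 - 2)*(2 + 4) = 0*6 = 0)
W(h, Z) = -8 (W(h, Z) = -8 + 0 = -8)
-20*W(b, T(-2))*6 = -20*(-8)*6 = 160*6 = 960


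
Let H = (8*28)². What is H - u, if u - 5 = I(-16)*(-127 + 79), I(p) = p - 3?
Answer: 49259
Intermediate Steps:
I(p) = -3 + p
u = 917 (u = 5 + (-3 - 16)*(-127 + 79) = 5 - 19*(-48) = 5 + 912 = 917)
H = 50176 (H = 224² = 50176)
H - u = 50176 - 1*917 = 50176 - 917 = 49259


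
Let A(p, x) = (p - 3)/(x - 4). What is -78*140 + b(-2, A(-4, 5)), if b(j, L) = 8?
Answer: -10912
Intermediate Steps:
A(p, x) = (-3 + p)/(-4 + x)
-78*140 + b(-2, A(-4, 5)) = -78*140 + 8 = -10920 + 8 = -10912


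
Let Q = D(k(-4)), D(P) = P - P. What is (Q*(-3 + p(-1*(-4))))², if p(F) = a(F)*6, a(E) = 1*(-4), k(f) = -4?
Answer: 0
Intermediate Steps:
D(P) = 0
a(E) = -4
Q = 0
p(F) = -24 (p(F) = -4*6 = -24)
(Q*(-3 + p(-1*(-4))))² = (0*(-3 - 24))² = (0*(-27))² = 0² = 0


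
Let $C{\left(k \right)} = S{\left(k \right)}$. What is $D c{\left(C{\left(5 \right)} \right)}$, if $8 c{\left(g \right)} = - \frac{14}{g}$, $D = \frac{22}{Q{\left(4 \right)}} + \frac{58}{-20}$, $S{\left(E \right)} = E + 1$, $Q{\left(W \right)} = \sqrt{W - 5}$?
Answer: $\frac{203}{240} + \frac{77 i}{12} \approx 0.84583 + 6.4167 i$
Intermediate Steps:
$Q{\left(W \right)} = \sqrt{-5 + W}$
$S{\left(E \right)} = 1 + E$
$D = - \frac{29}{10} - 22 i$ ($D = \frac{22}{\sqrt{-5 + 4}} + \frac{58}{-20} = \frac{22}{\sqrt{-1}} + 58 \left(- \frac{1}{20}\right) = \frac{22}{i} - \frac{29}{10} = 22 \left(- i\right) - \frac{29}{10} = - 22 i - \frac{29}{10} = - \frac{29}{10} - 22 i \approx -2.9 - 22.0 i$)
$C{\left(k \right)} = 1 + k$
$c{\left(g \right)} = - \frac{7}{4 g}$ ($c{\left(g \right)} = \frac{\left(-14\right) \frac{1}{g}}{8} = - \frac{7}{4 g}$)
$D c{\left(C{\left(5 \right)} \right)} = \left(- \frac{29}{10} - 22 i\right) \left(- \frac{7}{4 \left(1 + 5\right)}\right) = \left(- \frac{29}{10} - 22 i\right) \left(- \frac{7}{4 \cdot 6}\right) = \left(- \frac{29}{10} - 22 i\right) \left(\left(- \frac{7}{4}\right) \frac{1}{6}\right) = \left(- \frac{29}{10} - 22 i\right) \left(- \frac{7}{24}\right) = \frac{203}{240} + \frac{77 i}{12}$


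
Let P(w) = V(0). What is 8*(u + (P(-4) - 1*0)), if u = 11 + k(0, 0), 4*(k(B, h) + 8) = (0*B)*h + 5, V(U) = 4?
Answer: 66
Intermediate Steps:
P(w) = 4
k(B, h) = -27/4 (k(B, h) = -8 + ((0*B)*h + 5)/4 = -8 + (0*h + 5)/4 = -8 + (0 + 5)/4 = -8 + (¼)*5 = -8 + 5/4 = -27/4)
u = 17/4 (u = 11 - 27/4 = 17/4 ≈ 4.2500)
8*(u + (P(-4) - 1*0)) = 8*(17/4 + (4 - 1*0)) = 8*(17/4 + (4 + 0)) = 8*(17/4 + 4) = 8*(33/4) = 66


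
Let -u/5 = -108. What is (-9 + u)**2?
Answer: 281961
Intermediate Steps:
u = 540 (u = -5*(-108) = 540)
(-9 + u)**2 = (-9 + 540)**2 = 531**2 = 281961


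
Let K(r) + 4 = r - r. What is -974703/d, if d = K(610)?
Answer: 974703/4 ≈ 2.4368e+5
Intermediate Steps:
K(r) = -4 (K(r) = -4 + (r - r) = -4 + 0 = -4)
d = -4
-974703/d = -974703/(-4) = -974703*(-¼) = 974703/4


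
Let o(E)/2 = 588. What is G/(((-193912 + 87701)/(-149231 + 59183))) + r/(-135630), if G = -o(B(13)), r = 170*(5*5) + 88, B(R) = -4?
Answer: -113993618933/114328555 ≈ -997.07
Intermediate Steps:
o(E) = 1176 (o(E) = 2*588 = 1176)
r = 4338 (r = 170*25 + 88 = 4250 + 88 = 4338)
G = -1176 (G = -1*1176 = -1176)
G/(((-193912 + 87701)/(-149231 + 59183))) + r/(-135630) = -1176*(-149231 + 59183)/(-193912 + 87701) + 4338/(-135630) = -1176/((-106211/(-90048))) + 4338*(-1/135630) = -1176/((-106211*(-1/90048))) - 241/7535 = -1176/15173/12864 - 241/7535 = -1176*12864/15173 - 241/7535 = -15128064/15173 - 241/7535 = -113993618933/114328555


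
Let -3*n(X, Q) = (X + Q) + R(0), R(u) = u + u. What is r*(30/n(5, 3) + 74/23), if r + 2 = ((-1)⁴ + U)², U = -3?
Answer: -739/46 ≈ -16.065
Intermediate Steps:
R(u) = 2*u
n(X, Q) = -Q/3 - X/3 (n(X, Q) = -((X + Q) + 2*0)/3 = -((Q + X) + 0)/3 = -(Q + X)/3 = -Q/3 - X/3)
r = 2 (r = -2 + ((-1)⁴ - 3)² = -2 + (1 - 3)² = -2 + (-2)² = -2 + 4 = 2)
r*(30/n(5, 3) + 74/23) = 2*(30/(-⅓*3 - ⅓*5) + 74/23) = 2*(30/(-1 - 5/3) + 74*(1/23)) = 2*(30/(-8/3) + 74/23) = 2*(30*(-3/8) + 74/23) = 2*(-45/4 + 74/23) = 2*(-739/92) = -739/46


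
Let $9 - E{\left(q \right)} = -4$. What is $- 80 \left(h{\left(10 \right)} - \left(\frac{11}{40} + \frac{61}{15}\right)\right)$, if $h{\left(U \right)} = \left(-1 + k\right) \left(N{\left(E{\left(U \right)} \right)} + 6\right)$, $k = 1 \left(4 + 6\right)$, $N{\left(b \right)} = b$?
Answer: $- \frac{39998}{3} \approx -13333.0$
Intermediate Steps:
$E{\left(q \right)} = 13$ ($E{\left(q \right)} = 9 - -4 = 9 + 4 = 13$)
$k = 10$ ($k = 1 \cdot 10 = 10$)
$h{\left(U \right)} = 171$ ($h{\left(U \right)} = \left(-1 + 10\right) \left(13 + 6\right) = 9 \cdot 19 = 171$)
$- 80 \left(h{\left(10 \right)} - \left(\frac{11}{40} + \frac{61}{15}\right)\right) = - 80 \left(171 - \left(\frac{11}{40} + \frac{61}{15}\right)\right) = - 80 \left(171 - \frac{521}{120}\right) = \left(-80\right) \frac{19999}{120} = - \frac{39998}{3}$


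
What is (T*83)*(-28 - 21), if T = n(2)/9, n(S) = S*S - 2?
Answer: -8134/9 ≈ -903.78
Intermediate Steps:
n(S) = -2 + S**2 (n(S) = S**2 - 2 = -2 + S**2)
T = 2/9 (T = (-2 + 2**2)/9 = (-2 + 4)*(1/9) = 2*(1/9) = 2/9 ≈ 0.22222)
(T*83)*(-28 - 21) = ((2/9)*83)*(-28 - 21) = (166/9)*(-49) = -8134/9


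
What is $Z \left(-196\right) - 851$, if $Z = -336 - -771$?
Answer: $-86111$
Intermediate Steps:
$Z = 435$ ($Z = -336 + 771 = 435$)
$Z \left(-196\right) - 851 = 435 \left(-196\right) - 851 = -85260 - 851 = -86111$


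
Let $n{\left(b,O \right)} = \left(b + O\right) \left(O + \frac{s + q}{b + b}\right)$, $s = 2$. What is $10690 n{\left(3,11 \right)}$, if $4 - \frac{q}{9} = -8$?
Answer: $\frac{13170080}{3} \approx 4.39 \cdot 10^{6}$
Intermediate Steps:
$q = 108$ ($q = 36 - -72 = 36 + 72 = 108$)
$n{\left(b,O \right)} = \left(O + b\right) \left(O + \frac{55}{b}\right)$ ($n{\left(b,O \right)} = \left(b + O\right) \left(O + \frac{2 + 108}{b + b}\right) = \left(O + b\right) \left(O + \frac{110}{2 b}\right) = \left(O + b\right) \left(O + 110 \frac{1}{2 b}\right) = \left(O + b\right) \left(O + \frac{55}{b}\right)$)
$10690 n{\left(3,11 \right)} = 10690 \left(55 + 11^{2} + 11 \cdot 3 + 55 \cdot 11 \cdot \frac{1}{3}\right) = 10690 \left(55 + 121 + 33 + 55 \cdot 11 \cdot \frac{1}{3}\right) = 10690 \left(55 + 121 + 33 + \frac{605}{3}\right) = 10690 \cdot \frac{1232}{3} = \frac{13170080}{3}$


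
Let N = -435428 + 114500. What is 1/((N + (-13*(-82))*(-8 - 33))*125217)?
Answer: -1/45658375578 ≈ -2.1902e-11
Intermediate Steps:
N = -320928
1/((N + (-13*(-82))*(-8 - 33))*125217) = 1/(-320928 + (-13*(-82))*(-8 - 33)*125217) = (1/125217)/(-320928 + 1066*(-41)) = (1/125217)/(-320928 - 43706) = (1/125217)/(-364634) = -1/364634*1/125217 = -1/45658375578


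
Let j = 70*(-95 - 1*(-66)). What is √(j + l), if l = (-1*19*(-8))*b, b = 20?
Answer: √1010 ≈ 31.780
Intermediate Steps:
j = -2030 (j = 70*(-95 + 66) = 70*(-29) = -2030)
l = 3040 (l = (-1*19*(-8))*20 = -19*(-8)*20 = 152*20 = 3040)
√(j + l) = √(-2030 + 3040) = √1010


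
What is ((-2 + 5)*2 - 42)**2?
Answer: 1296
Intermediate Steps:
((-2 + 5)*2 - 42)**2 = (3*2 - 42)**2 = (6 - 42)**2 = (-36)**2 = 1296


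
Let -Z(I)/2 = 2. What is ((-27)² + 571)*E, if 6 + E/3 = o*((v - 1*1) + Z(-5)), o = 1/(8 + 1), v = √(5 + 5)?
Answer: -76700/3 + 1300*√10/3 ≈ -24196.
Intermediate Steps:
v = √10 ≈ 3.1623
Z(I) = -4 (Z(I) = -2*2 = -4)
o = ⅑ (o = 1/9 = ⅑ ≈ 0.11111)
E = -59/3 + √10/3 (E = -18 + 3*(((√10 - 1*1) - 4)/9) = -18 + 3*(((√10 - 1) - 4)/9) = -18 + 3*(((-1 + √10) - 4)/9) = -18 + 3*((-5 + √10)/9) = -18 + 3*(-5/9 + √10/9) = -18 + (-5/3 + √10/3) = -59/3 + √10/3 ≈ -18.613)
((-27)² + 571)*E = ((-27)² + 571)*(-59/3 + √10/3) = (729 + 571)*(-59/3 + √10/3) = 1300*(-59/3 + √10/3) = -76700/3 + 1300*√10/3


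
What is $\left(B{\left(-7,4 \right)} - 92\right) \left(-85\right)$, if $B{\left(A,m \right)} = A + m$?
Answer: $8075$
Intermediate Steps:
$\left(B{\left(-7,4 \right)} - 92\right) \left(-85\right) = \left(\left(-7 + 4\right) - 92\right) \left(-85\right) = \left(-3 - 92\right) \left(-85\right) = \left(-95\right) \left(-85\right) = 8075$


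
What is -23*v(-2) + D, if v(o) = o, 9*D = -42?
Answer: 124/3 ≈ 41.333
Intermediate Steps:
D = -14/3 (D = (⅑)*(-42) = -14/3 ≈ -4.6667)
-23*v(-2) + D = -23*(-2) - 14/3 = 46 - 14/3 = 124/3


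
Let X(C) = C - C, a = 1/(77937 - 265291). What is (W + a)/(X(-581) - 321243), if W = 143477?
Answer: -26880989857/60186161022 ≈ -0.44663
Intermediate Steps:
a = -1/187354 (a = 1/(-187354) = -1/187354 ≈ -5.3375e-6)
X(C) = 0
(W + a)/(X(-581) - 321243) = (143477 - 1/187354)/(0 - 321243) = (26880989857/187354)/(-321243) = (26880989857/187354)*(-1/321243) = -26880989857/60186161022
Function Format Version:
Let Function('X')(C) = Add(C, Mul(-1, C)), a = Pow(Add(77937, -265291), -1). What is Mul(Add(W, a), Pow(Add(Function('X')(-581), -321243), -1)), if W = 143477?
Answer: Rational(-26880989857, 60186161022) ≈ -0.44663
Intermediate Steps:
a = Rational(-1, 187354) (a = Pow(-187354, -1) = Rational(-1, 187354) ≈ -5.3375e-6)
Function('X')(C) = 0
Mul(Add(W, a), Pow(Add(Function('X')(-581), -321243), -1)) = Mul(Add(143477, Rational(-1, 187354)), Pow(Add(0, -321243), -1)) = Mul(Rational(26880989857, 187354), Pow(-321243, -1)) = Mul(Rational(26880989857, 187354), Rational(-1, 321243)) = Rational(-26880989857, 60186161022)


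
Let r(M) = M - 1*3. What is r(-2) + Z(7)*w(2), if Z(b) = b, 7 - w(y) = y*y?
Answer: 16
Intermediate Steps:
w(y) = 7 - y² (w(y) = 7 - y*y = 7 - y²)
r(M) = -3 + M (r(M) = M - 3 = -3 + M)
r(-2) + Z(7)*w(2) = (-3 - 2) + 7*(7 - 1*2²) = -5 + 7*(7 - 1*4) = -5 + 7*(7 - 4) = -5 + 7*3 = -5 + 21 = 16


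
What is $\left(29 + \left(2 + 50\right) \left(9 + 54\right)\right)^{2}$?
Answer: $10923025$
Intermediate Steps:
$\left(29 + \left(2 + 50\right) \left(9 + 54\right)\right)^{2} = \left(29 + 52 \cdot 63\right)^{2} = \left(29 + 3276\right)^{2} = 3305^{2} = 10923025$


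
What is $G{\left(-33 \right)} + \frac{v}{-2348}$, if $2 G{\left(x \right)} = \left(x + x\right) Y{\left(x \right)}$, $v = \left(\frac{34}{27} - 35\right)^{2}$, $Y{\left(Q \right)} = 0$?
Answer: $- \frac{829921}{1711692} \approx -0.48485$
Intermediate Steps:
$v = \frac{829921}{729}$ ($v = \left(34 \cdot \frac{1}{27} - 35\right)^{2} = \left(\frac{34}{27} - 35\right)^{2} = \left(- \frac{911}{27}\right)^{2} = \frac{829921}{729} \approx 1138.4$)
$G{\left(x \right)} = 0$ ($G{\left(x \right)} = \frac{\left(x + x\right) 0}{2} = \frac{2 x 0}{2} = \frac{1}{2} \cdot 0 = 0$)
$G{\left(-33 \right)} + \frac{v}{-2348} = 0 + \frac{829921}{729 \left(-2348\right)} = 0 + \frac{829921}{729} \left(- \frac{1}{2348}\right) = 0 - \frac{829921}{1711692} = - \frac{829921}{1711692}$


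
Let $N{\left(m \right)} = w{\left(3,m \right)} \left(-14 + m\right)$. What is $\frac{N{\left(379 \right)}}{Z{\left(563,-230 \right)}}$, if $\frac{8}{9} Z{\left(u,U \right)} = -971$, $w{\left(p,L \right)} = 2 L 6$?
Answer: $- \frac{4426720}{2913} \approx -1519.6$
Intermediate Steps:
$w{\left(p,L \right)} = 12 L$
$Z{\left(u,U \right)} = - \frac{8739}{8}$ ($Z{\left(u,U \right)} = \frac{9}{8} \left(-971\right) = - \frac{8739}{8}$)
$N{\left(m \right)} = 12 m \left(-14 + m\right)$
$\frac{N{\left(379 \right)}}{Z{\left(563,-230 \right)}} = \frac{12 \cdot 379 \left(-14 + 379\right)}{- \frac{8739}{8}} = 12 \cdot 379 \cdot 365 \left(- \frac{8}{8739}\right) = 1660020 \left(- \frac{8}{8739}\right) = - \frac{4426720}{2913}$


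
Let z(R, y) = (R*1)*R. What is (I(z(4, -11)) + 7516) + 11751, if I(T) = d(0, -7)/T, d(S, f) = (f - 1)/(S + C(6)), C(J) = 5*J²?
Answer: 6936119/360 ≈ 19267.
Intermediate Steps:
d(S, f) = (-1 + f)/(180 + S) (d(S, f) = (f - 1)/(S + 5*6²) = (-1 + f)/(S + 5*36) = (-1 + f)/(S + 180) = (-1 + f)/(180 + S))
z(R, y) = R² (z(R, y) = R*R = R²)
I(T) = -2/(45*T) (I(T) = ((-1 - 7)/(180 + 0))/T = (-8/180)/T = ((1/180)*(-8))/T = -2/(45*T))
(I(z(4, -11)) + 7516) + 11751 = (-2/(45*(4²)) + 7516) + 11751 = (-2/45/16 + 7516) + 11751 = (-2/45*1/16 + 7516) + 11751 = (-1/360 + 7516) + 11751 = 2705759/360 + 11751 = 6936119/360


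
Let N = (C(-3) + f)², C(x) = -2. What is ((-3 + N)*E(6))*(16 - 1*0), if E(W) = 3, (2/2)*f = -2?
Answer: 624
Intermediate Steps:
f = -2
N = 16 (N = (-2 - 2)² = (-4)² = 16)
((-3 + N)*E(6))*(16 - 1*0) = ((-3 + 16)*3)*(16 - 1*0) = (13*3)*(16 + 0) = 39*16 = 624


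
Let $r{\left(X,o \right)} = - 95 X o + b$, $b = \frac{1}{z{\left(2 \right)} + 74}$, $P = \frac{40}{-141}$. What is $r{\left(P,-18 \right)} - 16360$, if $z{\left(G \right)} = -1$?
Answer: $- \frac{57795513}{3431} \approx -16845.0$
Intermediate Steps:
$P = - \frac{40}{141}$ ($P = 40 \left(- \frac{1}{141}\right) = - \frac{40}{141} \approx -0.28369$)
$b = \frac{1}{73}$ ($b = \frac{1}{-1 + 74} = \frac{1}{73} \approx 0.013699$)
$r{\left(X,o \right)} = \frac{1}{73} - 95 X o$ ($r{\left(X,o \right)} = - 95 X o + \frac{1}{73} = \frac{1}{73} - 95 X o$)
$r{\left(P,-18 \right)} - 16360 = \left(\frac{1}{73} - \left(- \frac{3800}{141}\right) \left(-18\right)\right) - 16360 = \left(\frac{1}{73} - \frac{22800}{47}\right) - 16360 = - \frac{1664353}{3431} - 16360 = - \frac{57795513}{3431}$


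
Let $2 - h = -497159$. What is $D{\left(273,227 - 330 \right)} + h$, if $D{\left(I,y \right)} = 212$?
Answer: $497373$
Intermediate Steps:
$h = 497161$ ($h = 2 - -497159 = 2 + 497159 = 497161$)
$D{\left(273,227 - 330 \right)} + h = 212 + 497161 = 497373$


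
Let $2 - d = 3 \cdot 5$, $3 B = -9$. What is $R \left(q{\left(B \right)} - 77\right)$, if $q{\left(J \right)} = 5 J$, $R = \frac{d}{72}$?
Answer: $\frac{299}{18} \approx 16.611$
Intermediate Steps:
$B = -3$ ($B = \frac{1}{3} \left(-9\right) = -3$)
$d = -13$ ($d = 2 - 3 \cdot 5 = 2 - 15 = -13$)
$R = - \frac{13}{72} \approx -0.18056$
$R \left(q{\left(B \right)} - 77\right) = - \frac{13 \left(5 \left(-3\right) - 77\right)}{72} = - \frac{13 \left(-15 - 77\right)}{72} = \left(- \frac{13}{72}\right) \left(-92\right) = \frac{299}{18}$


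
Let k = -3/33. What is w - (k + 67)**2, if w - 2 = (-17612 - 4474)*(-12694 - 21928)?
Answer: 92523499078/121 ≈ 7.6466e+8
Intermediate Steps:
w = 764661494 (w = 2 + (-17612 - 4474)*(-12694 - 21928) = 2 - 22086*(-34622) = 2 + 764661492 = 764661494)
k = -1/11 (k = -3*1/33 = -1/11 ≈ -0.090909)
w - (k + 67)**2 = 764661494 - (-1/11 + 67)**2 = 764661494 - (736/11)**2 = 764661494 - 1*541696/121 = 764661494 - 541696/121 = 92523499078/121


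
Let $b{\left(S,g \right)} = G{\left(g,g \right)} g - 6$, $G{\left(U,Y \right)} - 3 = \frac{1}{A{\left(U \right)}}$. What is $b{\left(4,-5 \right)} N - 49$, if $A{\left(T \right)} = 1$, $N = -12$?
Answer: $263$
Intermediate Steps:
$G{\left(U,Y \right)} = 4$ ($G{\left(U,Y \right)} = 3 + 1^{-1} = 3 + 1 = 4$)
$b{\left(S,g \right)} = -6 + 4 g$ ($b{\left(S,g \right)} = 4 g - 6 = -6 + 4 g$)
$b{\left(4,-5 \right)} N - 49 = \left(-6 + 4 \left(-5\right)\right) \left(-12\right) - 49 = \left(-6 - 20\right) \left(-12\right) - 49 = \left(-26\right) \left(-12\right) - 49 = 312 - 49 = 263$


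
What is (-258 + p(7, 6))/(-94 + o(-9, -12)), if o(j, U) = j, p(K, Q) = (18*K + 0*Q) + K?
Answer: 125/103 ≈ 1.2136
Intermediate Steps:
p(K, Q) = 19*K (p(K, Q) = (18*K + 0) + K = 18*K + K = 19*K)
(-258 + p(7, 6))/(-94 + o(-9, -12)) = (-258 + 19*7)/(-94 - 9) = (-258 + 133)/(-103) = -125*(-1/103) = 125/103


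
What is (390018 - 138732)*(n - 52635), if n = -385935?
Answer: -110206501020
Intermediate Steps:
(390018 - 138732)*(n - 52635) = (390018 - 138732)*(-385935 - 52635) = 251286*(-438570) = -110206501020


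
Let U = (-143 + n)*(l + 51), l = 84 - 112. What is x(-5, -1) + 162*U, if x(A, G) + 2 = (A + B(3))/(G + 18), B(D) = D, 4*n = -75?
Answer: -20491209/34 ≈ -6.0268e+5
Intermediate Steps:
n = -75/4 (n = (1/4)*(-75) = -75/4 ≈ -18.750)
l = -28
U = -14881/4 (U = (-143 - 75/4)*(-28 + 51) = -647/4*23 = -14881/4 ≈ -3720.3)
x(A, G) = -2 + (3 + A)/(18 + G) (x(A, G) = -2 + (A + 3)/(G + 18) = -2 + (3 + A)/(18 + G))
x(-5, -1) + 162*U = (-33 - 5 - 2*(-1))/(18 - 1) + 162*(-14881/4) = (-33 - 5 + 2)/17 - 1205361/2 = (1/17)*(-36) - 1205361/2 = -36/17 - 1205361/2 = -20491209/34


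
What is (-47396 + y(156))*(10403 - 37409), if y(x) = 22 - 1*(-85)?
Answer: 1277086734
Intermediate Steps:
y(x) = 107 (y(x) = 22 + 85 = 107)
(-47396 + y(156))*(10403 - 37409) = (-47396 + 107)*(10403 - 37409) = -47289*(-27006) = 1277086734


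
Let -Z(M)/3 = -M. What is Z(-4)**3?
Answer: -1728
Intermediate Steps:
Z(M) = 3*M (Z(M) = -(-3)*M = 3*M)
Z(-4)**3 = (3*(-4))**3 = (-12)**3 = -1728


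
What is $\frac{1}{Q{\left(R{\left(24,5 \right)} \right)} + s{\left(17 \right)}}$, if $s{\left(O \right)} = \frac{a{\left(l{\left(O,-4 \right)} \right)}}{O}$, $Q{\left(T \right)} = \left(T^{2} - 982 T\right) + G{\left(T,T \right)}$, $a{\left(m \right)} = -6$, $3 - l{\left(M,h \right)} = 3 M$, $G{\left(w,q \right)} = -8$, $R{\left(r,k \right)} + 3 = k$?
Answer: $- \frac{17}{33462} \approx -0.00050804$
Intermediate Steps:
$R{\left(r,k \right)} = -3 + k$
$l{\left(M,h \right)} = 3 - 3 M$
$Q{\left(T \right)} = -8 + T^{2} - 982 T$ ($Q{\left(T \right)} = \left(T^{2} - 982 T\right) - 8 = -8 + T^{2} - 982 T$)
$s{\left(O \right)} = - \frac{6}{O}$
$\frac{1}{Q{\left(R{\left(24,5 \right)} \right)} + s{\left(17 \right)}} = \frac{1}{\left(-8 + \left(-3 + 5\right)^{2} - 982 \left(-3 + 5\right)\right) - \frac{6}{17}} = \frac{1}{\left(-8 + 2^{2} - 1964\right) - \frac{6}{17}} = \frac{1}{\left(-8 + 4 - 1964\right) - \frac{6}{17}} = \frac{1}{-1968 - \frac{6}{17}} = \frac{1}{- \frac{33462}{17}} = - \frac{17}{33462}$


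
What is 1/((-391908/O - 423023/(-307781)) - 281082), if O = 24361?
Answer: -7497852941/2107621816935007 ≈ -3.5575e-6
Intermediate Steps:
1/((-391908/O - 423023/(-307781)) - 281082) = 1/((-391908/24361 - 423023/(-307781)) - 281082) = 1/((-391908*1/24361 - 423023*(-1/307781)) - 281082) = 1/((-391908/24361 + 423023/307781) - 281082) = 1/(-110316572845/7497852941 - 281082) = 1/(-2107621816935007/7497852941) = -7497852941/2107621816935007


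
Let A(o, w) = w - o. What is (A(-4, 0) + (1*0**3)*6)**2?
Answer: 16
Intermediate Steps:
(A(-4, 0) + (1*0**3)*6)**2 = ((0 - 1*(-4)) + (1*0**3)*6)**2 = ((0 + 4) + (1*0)*6)**2 = (4 + 0*6)**2 = (4 + 0)**2 = 4**2 = 16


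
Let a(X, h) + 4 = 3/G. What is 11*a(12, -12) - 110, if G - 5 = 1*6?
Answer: -151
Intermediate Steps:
G = 11 (G = 5 + 1*6 = 5 + 6 = 11)
a(X, h) = -41/11 (a(X, h) = -4 + 3/11 = -41/11)
11*a(12, -12) - 110 = 11*(-41/11) - 110 = -41 - 110 = -151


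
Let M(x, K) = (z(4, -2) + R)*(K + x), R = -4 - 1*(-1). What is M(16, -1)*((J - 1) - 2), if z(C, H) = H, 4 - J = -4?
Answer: -375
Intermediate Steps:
J = 8 (J = 4 - 1*(-4) = 4 + 4 = 8)
R = -3 (R = -4 + 1 = -3)
M(x, K) = -5*K - 5*x (M(x, K) = (-2 - 3)*(K + x) = -5*(K + x) = -5*K - 5*x)
M(16, -1)*((J - 1) - 2) = (-5*(-1) - 5*16)*((8 - 1) - 2) = (5 - 80)*(7 - 2) = -75*5 = -375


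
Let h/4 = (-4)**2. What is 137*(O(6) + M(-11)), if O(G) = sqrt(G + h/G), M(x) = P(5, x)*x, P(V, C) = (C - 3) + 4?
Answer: 15070 + 685*sqrt(6)/3 ≈ 15629.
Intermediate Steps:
h = 64 (h = 4*(-4)**2 = 4*16 = 64)
P(V, C) = 1 + C (P(V, C) = (-3 + C) + 4 = 1 + C)
M(x) = x*(1 + x) (M(x) = (1 + x)*x = x*(1 + x))
O(G) = sqrt(G + 64/G)
137*(O(6) + M(-11)) = 137*(sqrt(6 + 64/6) - 11*(1 - 11)) = 137*(sqrt(6 + 64*(1/6)) - 11*(-10)) = 137*(sqrt(6 + 32/3) + 110) = 137*(sqrt(50/3) + 110) = 137*(5*sqrt(6)/3 + 110) = 137*(110 + 5*sqrt(6)/3) = 15070 + 685*sqrt(6)/3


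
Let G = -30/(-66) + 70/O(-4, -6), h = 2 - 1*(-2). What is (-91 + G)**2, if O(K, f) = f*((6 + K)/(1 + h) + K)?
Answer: 2689355881/352836 ≈ 7622.1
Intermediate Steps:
h = 4 (h = 2 + 2 = 4)
O(K, f) = f*(6/5 + 6*K/5) (O(K, f) = f*((6 + K)/(1 + 4) + K) = f*((6 + K)/5 + K) = f*((6 + K)*(1/5) + K) = f*((6/5 + K/5) + K) = f*(6/5 + 6*K/5))
G = 2195/594 (G = -30/(-66) + 70/(((6/5)*(-6)*(1 - 4))) = -30*(-1/66) + 70/(((6/5)*(-6)*(-3))) = 5/11 + 70/(108/5) = 5/11 + 70*(5/108) = 5/11 + 175/54 = 2195/594 ≈ 3.6953)
(-91 + G)**2 = (-91 + 2195/594)**2 = (-51859/594)**2 = 2689355881/352836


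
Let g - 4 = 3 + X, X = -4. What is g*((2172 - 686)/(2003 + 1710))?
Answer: 4458/3713 ≈ 1.2006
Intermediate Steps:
g = 3 (g = 4 + (3 - 4) = 4 - 1 = 3)
g*((2172 - 686)/(2003 + 1710)) = 3*((2172 - 686)/(2003 + 1710)) = 3*(1486/3713) = 4458/3713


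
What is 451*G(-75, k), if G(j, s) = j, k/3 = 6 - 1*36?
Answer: -33825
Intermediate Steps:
k = -90 (k = 3*(6 - 1*36) = 3*(6 - 36) = 3*(-30) = -90)
451*G(-75, k) = 451*(-75) = -33825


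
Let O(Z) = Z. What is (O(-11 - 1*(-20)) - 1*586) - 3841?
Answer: -4418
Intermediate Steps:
(O(-11 - 1*(-20)) - 1*586) - 3841 = ((-11 - 1*(-20)) - 1*586) - 3841 = ((-11 + 20) - 586) - 3841 = (9 - 586) - 3841 = -577 - 3841 = -4418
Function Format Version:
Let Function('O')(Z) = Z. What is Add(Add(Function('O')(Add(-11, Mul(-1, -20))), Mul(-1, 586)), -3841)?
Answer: -4418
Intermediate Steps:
Add(Add(Function('O')(Add(-11, Mul(-1, -20))), Mul(-1, 586)), -3841) = Add(Add(Add(-11, Mul(-1, -20)), Mul(-1, 586)), -3841) = Add(Add(Add(-11, 20), -586), -3841) = Add(Add(9, -586), -3841) = Add(-577, -3841) = -4418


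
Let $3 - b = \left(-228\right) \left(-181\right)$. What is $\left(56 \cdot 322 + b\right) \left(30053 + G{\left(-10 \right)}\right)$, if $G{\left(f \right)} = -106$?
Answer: $-695758651$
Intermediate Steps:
$b = -41265$ ($b = 3 - \left(-228\right) \left(-181\right) = 3 - 41268 = -41265$)
$\left(56 \cdot 322 + b\right) \left(30053 + G{\left(-10 \right)}\right) = \left(56 \cdot 322 - 41265\right) \left(30053 - 106\right) = \left(18032 - 41265\right) 29947 = \left(-23233\right) 29947 = -695758651$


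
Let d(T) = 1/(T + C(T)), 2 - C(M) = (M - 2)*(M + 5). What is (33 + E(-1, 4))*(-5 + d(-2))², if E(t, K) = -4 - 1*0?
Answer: 100949/144 ≈ 701.04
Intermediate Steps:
E(t, K) = -4 (E(t, K) = -4 + 0 = -4)
C(M) = 2 - (-2 + M)*(5 + M) (C(M) = 2 - (M - 2)*(M + 5) = 2 - (-2 + M)*(5 + M))
d(T) = 1/(12 - T² - 2*T) (d(T) = 1/(T + (12 - T² - 3*T)) = 1/(12 - T² - 2*T))
(33 + E(-1, 4))*(-5 + d(-2))² = (33 - 4)*(-5 - 1/(-12 + (-2)² + 2*(-2)))² = 29*(-5 - 1/(-12 + 4 - 4))² = 29*(-5 - 1/(-12))² = 29*(-5 - 1*(-1/12))² = 29*(-5 + 1/12)² = 29*(-59/12)² = 29*(3481/144) = 100949/144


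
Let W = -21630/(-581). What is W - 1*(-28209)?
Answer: 2344437/83 ≈ 28246.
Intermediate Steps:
W = 3090/83 (W = -21630*(-1)/581 = -30*(-103/83) = 3090/83 ≈ 37.229)
W - 1*(-28209) = 3090/83 - 1*(-28209) = 3090/83 + 28209 = 2344437/83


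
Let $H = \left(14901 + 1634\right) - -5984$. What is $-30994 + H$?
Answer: $-8475$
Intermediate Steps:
$H = 22519$ ($H = 16535 + 5984 = 22519$)
$-30994 + H = -30994 + 22519 = -8475$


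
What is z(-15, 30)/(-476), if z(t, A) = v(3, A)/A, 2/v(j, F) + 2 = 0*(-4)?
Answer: 1/14280 ≈ 7.0028e-5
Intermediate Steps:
v(j, F) = -1 (v(j, F) = 2/(-2 + 0*(-4)) = 2/(-2 + 0) = 2/(-2) = 2*(-½) = -1)
z(t, A) = -1/A
z(-15, 30)/(-476) = -1/30/(-476) = -1*1/30*(-1/476) = -1/30*(-1/476) = 1/14280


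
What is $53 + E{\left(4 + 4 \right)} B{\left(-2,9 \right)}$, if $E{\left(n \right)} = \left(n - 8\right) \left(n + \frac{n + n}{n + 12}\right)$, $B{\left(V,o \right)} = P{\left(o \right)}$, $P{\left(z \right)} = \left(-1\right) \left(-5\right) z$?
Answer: $53$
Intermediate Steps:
$P{\left(z \right)} = 5 z$
$B{\left(V,o \right)} = 5 o$
$E{\left(n \right)} = \left(-8 + n\right) \left(n + \frac{2 n}{12 + n}\right)$
$53 + E{\left(4 + 4 \right)} B{\left(-2,9 \right)} = 53 + \frac{\left(4 + 4\right) \left(-112 + \left(4 + 4\right)^{2} + 6 \left(4 + 4\right)\right)}{12 + \left(4 + 4\right)} 5 \cdot 9 = 53 + \frac{8 \left(-112 + 8^{2} + 6 \cdot 8\right)}{12 + 8} \cdot 45 = 53 + \frac{8 \left(-112 + 64 + 48\right)}{20} \cdot 45 = 53 + 8 \cdot \frac{1}{20} \cdot 0 \cdot 45 = 53 + 0 \cdot 45 = 53 + 0 = 53$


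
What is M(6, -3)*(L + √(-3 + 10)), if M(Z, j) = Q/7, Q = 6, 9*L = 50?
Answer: 100/21 + 6*√7/7 ≈ 7.0297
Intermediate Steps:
L = 50/9 (L = (⅑)*50 = 50/9 ≈ 5.5556)
M(Z, j) = 6/7
M(6, -3)*(L + √(-3 + 10)) = 6*(50/9 + √(-3 + 10))/7 = 6*(50/9 + √7)/7 = 100/21 + 6*√7/7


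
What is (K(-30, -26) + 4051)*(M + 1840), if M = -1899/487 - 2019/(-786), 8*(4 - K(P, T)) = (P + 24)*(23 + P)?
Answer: 3800336799427/510376 ≈ 7.4462e+6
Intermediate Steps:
K(P, T) = 4 - (23 + P)*(24 + P)/8 (K(P, T) = 4 - (P + 24)*(23 + P)/8 = 4 - (24 + P)*(23 + P)/8 = 4 - (23 + P)*(24 + P)/8)
M = -169787/127594 (M = -1899*1/487 - 2019*(-1/786) = -1899/487 + 673/262 = -169787/127594 ≈ -1.3307)
(K(-30, -26) + 4051)*(M + 1840) = ((-65 - 47/8*(-30) - ⅛*(-30)²) + 4051)*(-169787/127594 + 1840) = ((-65 + 705/4 - ⅛*900) + 4051)*(234603173/127594) = ((-65 + 705/4 - 225/2) + 4051)*(234603173/127594) = (-5/4 + 4051)*(234603173/127594) = (16199/4)*(234603173/127594) = 3800336799427/510376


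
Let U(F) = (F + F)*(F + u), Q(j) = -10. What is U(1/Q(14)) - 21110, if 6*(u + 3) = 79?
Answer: -1583401/75 ≈ -21112.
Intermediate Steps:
u = 61/6 (u = -3 + (1/6)*79 = -3 + 79/6 = 61/6 ≈ 10.167)
U(F) = 2*F*(61/6 + F) (U(F) = (F + F)*(F + 61/6) = (2*F)*(61/6 + F) = 2*F*(61/6 + F))
U(1/Q(14)) - 21110 = (1/3)*(61 + 6/(-10))/(-10) - 21110 = (1/3)*(-1/10)*(61 + 6*(-1/10)) - 21110 = (1/3)*(-1/10)*(61 - 3/5) - 21110 = (1/3)*(-1/10)*(302/5) - 21110 = -151/75 - 21110 = -1583401/75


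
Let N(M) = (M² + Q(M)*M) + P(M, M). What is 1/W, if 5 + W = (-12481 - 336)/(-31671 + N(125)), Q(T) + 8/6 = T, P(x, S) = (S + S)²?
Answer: -185737/967136 ≈ -0.19205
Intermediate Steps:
P(x, S) = 4*S² (P(x, S) = (2*S)² = 4*S²)
Q(T) = -4/3 + T
N(M) = 5*M² + M*(-4/3 + M) (N(M) = (M² + (-4/3 + M)*M) + 4*M² = (M² + M*(-4/3 + M)) + 4*M² = 5*M² + M*(-4/3 + M))
W = -967136/185737 (W = -5 + (-12481 - 336)/(-31671 + (⅔)*125*(-2 + 9*125)) = -5 - 12817/(-31671 + (⅔)*125*(-2 + 1125)) = -5 - 12817/(-31671 + (⅔)*125*1123) = -5 - 12817/(-31671 + 280750/3) = -5 - 12817/185737/3 = -5 - 12817*3/185737 = -5 - 38451/185737 = -967136/185737 ≈ -5.2070)
1/W = 1/(-967136/185737) = -185737/967136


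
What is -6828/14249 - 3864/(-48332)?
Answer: -68738190/172170667 ≈ -0.39924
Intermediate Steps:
-6828/14249 - 3864/(-48332) = -6828*1/14249 - 3864*(-1/48332) = -6828/14249 + 966/12083 = -68738190/172170667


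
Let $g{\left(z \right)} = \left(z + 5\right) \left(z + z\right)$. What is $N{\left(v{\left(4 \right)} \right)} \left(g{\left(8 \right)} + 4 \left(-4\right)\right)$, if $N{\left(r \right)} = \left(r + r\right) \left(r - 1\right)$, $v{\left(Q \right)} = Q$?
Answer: $4608$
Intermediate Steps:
$N{\left(r \right)} = 2 r \left(-1 + r\right)$
$g{\left(z \right)} = 2 z \left(5 + z\right)$ ($g{\left(z \right)} = \left(5 + z\right) 2 z = 2 z \left(5 + z\right)$)
$N{\left(v{\left(4 \right)} \right)} \left(g{\left(8 \right)} + 4 \left(-4\right)\right) = 2 \cdot 4 \left(-1 + 4\right) \left(2 \cdot 8 \left(5 + 8\right) + 4 \left(-4\right)\right) = 2 \cdot 4 \cdot 3 \left(2 \cdot 8 \cdot 13 - 16\right) = 24 \left(208 - 16\right) = 24 \cdot 192 = 4608$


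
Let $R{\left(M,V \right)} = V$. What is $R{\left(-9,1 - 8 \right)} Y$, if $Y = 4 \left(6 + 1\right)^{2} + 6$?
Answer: $-1414$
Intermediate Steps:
$Y = 202$ ($Y = 4 \cdot 7^{2} + 6 = 4 \cdot 49 + 6 = 196 + 6 = 202$)
$R{\left(-9,1 - 8 \right)} Y = \left(1 - 8\right) 202 = \left(-7\right) 202 = -1414$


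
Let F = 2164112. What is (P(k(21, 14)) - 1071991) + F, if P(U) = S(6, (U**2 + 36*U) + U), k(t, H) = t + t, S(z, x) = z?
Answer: 1092127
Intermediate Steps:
k(t, H) = 2*t
P(U) = 6
(P(k(21, 14)) - 1071991) + F = (6 - 1071991) + 2164112 = -1071985 + 2164112 = 1092127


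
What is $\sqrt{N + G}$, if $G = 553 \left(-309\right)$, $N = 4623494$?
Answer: $\sqrt{4452617} \approx 2110.1$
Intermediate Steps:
$G = -170877$
$\sqrt{N + G} = \sqrt{4623494 - 170877} = \sqrt{4452617}$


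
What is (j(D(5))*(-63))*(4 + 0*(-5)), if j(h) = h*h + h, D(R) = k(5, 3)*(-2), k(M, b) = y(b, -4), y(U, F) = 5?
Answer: -22680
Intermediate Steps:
k(M, b) = 5
D(R) = -10 (D(R) = 5*(-2) = -10)
j(h) = h + h² (j(h) = h² + h = h + h²)
(j(D(5))*(-63))*(4 + 0*(-5)) = (-10*(1 - 10)*(-63))*(4 + 0*(-5)) = (-10*(-9)*(-63))*(4 + 0) = (90*(-63))*4 = -5670*4 = -22680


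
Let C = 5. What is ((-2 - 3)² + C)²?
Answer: 900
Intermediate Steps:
((-2 - 3)² + C)² = ((-2 - 3)² + 5)² = ((-5)² + 5)² = (25 + 5)² = 30² = 900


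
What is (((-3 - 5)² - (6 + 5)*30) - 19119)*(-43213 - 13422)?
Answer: 1097869475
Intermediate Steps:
(((-3 - 5)² - (6 + 5)*30) - 19119)*(-43213 - 13422) = (((-8)² - 1*11*30) - 19119)*(-56635) = ((64 - 11*30) - 19119)*(-56635) = ((64 - 330) - 19119)*(-56635) = (-266 - 19119)*(-56635) = -19385*(-56635) = 1097869475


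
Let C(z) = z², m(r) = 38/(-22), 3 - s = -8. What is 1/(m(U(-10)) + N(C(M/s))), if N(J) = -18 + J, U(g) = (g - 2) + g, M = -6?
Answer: -121/2351 ≈ -0.051467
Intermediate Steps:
s = 11 (s = 3 - 1*(-8) = 3 + 8 = 11)
U(g) = -2 + 2*g (U(g) = (-2 + g) + g = -2 + 2*g)
m(r) = -19/11 (m(r) = 38*(-1/22) = -19/11)
1/(m(U(-10)) + N(C(M/s))) = 1/(-19/11 + (-18 + (-6/11)²)) = 1/(-19/11 + (-18 + 36/121)) = 1/(-19/11 - 2142/121) = 1/(-2351/121) = -121/2351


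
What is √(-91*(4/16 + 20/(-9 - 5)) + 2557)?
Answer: √10657/2 ≈ 51.616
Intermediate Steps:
√(-91*(4/16 + 20/(-9 - 5)) + 2557) = √(-91*(4*(1/16) + 20/(-14)) + 2557) = √(-91*(¼ + 20*(-1/14)) + 2557) = √(-91*(¼ - 10/7) + 2557) = √(-91*(-33/28) + 2557) = √(429/4 + 2557) = √(10657/4) = √10657/2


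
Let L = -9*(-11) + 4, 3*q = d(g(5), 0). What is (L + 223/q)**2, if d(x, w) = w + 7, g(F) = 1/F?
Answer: 1932100/49 ≈ 39431.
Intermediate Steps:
g(F) = 1/F
d(x, w) = 7 + w
q = 7/3 (q = (7 + 0)/3 = (1/3)*7 = 7/3 ≈ 2.3333)
L = 103 (L = 99 + 4 = 103)
(L + 223/q)**2 = (103 + 223/(7/3))**2 = (103 + 223*(3/7))**2 = (103 + 669/7)**2 = (1390/7)**2 = 1932100/49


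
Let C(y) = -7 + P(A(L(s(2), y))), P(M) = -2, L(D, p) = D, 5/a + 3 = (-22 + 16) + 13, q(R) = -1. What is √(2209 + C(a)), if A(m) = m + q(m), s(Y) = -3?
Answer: 10*√22 ≈ 46.904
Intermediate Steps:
a = 5/4 (a = 5/(-3 + ((-22 + 16) + 13)) = 5/(-3 + (-6 + 13)) = 5/(-3 + 7) = 5/4 ≈ 1.2500)
A(m) = -1 + m (A(m) = m - 1 = -1 + m)
C(y) = -9 (C(y) = -7 - 2 = -9)
√(2209 + C(a)) = √(2209 - 9) = √2200 = 10*√22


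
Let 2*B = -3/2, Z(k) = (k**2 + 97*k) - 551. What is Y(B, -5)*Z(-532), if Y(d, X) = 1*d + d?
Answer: -692607/2 ≈ -3.4630e+5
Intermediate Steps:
Z(k) = -551 + k**2 + 97*k
B = -3/4 (B = (-3/2)/2 = (-3*1/2)/2 = (1/2)*(-3/2) = -3/4 ≈ -0.75000)
Y(d, X) = 2*d (Y(d, X) = d + d = 2*d)
Y(B, -5)*Z(-532) = (2*(-3/4))*(-551 + (-532)**2 + 97*(-532)) = -3*(-551 + 283024 - 51604)/2 = -3/2*230869 = -692607/2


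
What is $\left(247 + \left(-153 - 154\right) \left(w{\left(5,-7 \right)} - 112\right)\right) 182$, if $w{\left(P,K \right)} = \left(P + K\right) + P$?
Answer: $6135220$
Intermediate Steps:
$w{\left(P,K \right)} = K + 2 P$ ($w{\left(P,K \right)} = \left(K + P\right) + P = K + 2 P$)
$\left(247 + \left(-153 - 154\right) \left(w{\left(5,-7 \right)} - 112\right)\right) 182 = \left(247 + \left(-153 - 154\right) \left(\left(-7 + 2 \cdot 5\right) - 112\right)\right) 182 = \left(247 - 307 \left(\left(-7 + 10\right) - 112\right)\right) 182 = \left(247 - 307 \left(3 - 112\right)\right) 182 = \left(247 - -33463\right) 182 = \left(247 + 33463\right) 182 = 33710 \cdot 182 = 6135220$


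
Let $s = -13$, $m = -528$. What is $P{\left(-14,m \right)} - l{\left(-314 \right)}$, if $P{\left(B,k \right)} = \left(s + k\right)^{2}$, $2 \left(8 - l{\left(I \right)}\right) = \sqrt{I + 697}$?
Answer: $292673 + \frac{\sqrt{383}}{2} \approx 2.9268 \cdot 10^{5}$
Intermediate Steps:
$l{\left(I \right)} = 8 - \frac{\sqrt{697 + I}}{2}$ ($l{\left(I \right)} = 8 - \frac{\sqrt{I + 697}}{2} = 8 - \frac{\sqrt{697 + I}}{2}$)
$P{\left(B,k \right)} = \left(-13 + k\right)^{2}$
$P{\left(-14,m \right)} - l{\left(-314 \right)} = \left(-13 - 528\right)^{2} - \left(8 - \frac{\sqrt{697 - 314}}{2}\right) = \left(-541\right)^{2} - \left(8 - \frac{\sqrt{383}}{2}\right) = 292681 - \left(8 - \frac{\sqrt{383}}{2}\right) = 292673 + \frac{\sqrt{383}}{2}$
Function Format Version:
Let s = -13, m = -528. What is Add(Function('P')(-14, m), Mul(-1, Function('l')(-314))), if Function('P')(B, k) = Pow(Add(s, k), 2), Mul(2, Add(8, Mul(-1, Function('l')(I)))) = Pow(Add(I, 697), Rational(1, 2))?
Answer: Add(292673, Mul(Rational(1, 2), Pow(383, Rational(1, 2)))) ≈ 2.9268e+5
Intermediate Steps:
Function('l')(I) = Add(8, Mul(Rational(-1, 2), Pow(Add(697, I), Rational(1, 2)))) (Function('l')(I) = Add(8, Mul(Rational(-1, 2), Pow(Add(I, 697), Rational(1, 2)))) = Add(8, Mul(Rational(-1, 2), Pow(Add(697, I), Rational(1, 2)))))
Function('P')(B, k) = Pow(Add(-13, k), 2)
Add(Function('P')(-14, m), Mul(-1, Function('l')(-314))) = Add(Pow(Add(-13, -528), 2), Mul(-1, Add(8, Mul(Rational(-1, 2), Pow(Add(697, -314), Rational(1, 2)))))) = Add(Pow(-541, 2), Mul(-1, Add(8, Mul(Rational(-1, 2), Pow(383, Rational(1, 2)))))) = Add(292681, Add(-8, Mul(Rational(1, 2), Pow(383, Rational(1, 2))))) = Add(292673, Mul(Rational(1, 2), Pow(383, Rational(1, 2))))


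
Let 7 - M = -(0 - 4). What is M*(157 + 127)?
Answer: 852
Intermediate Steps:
M = 3 (M = 7 - (-1)*(0 - 4) = 7 - (-1)*(-4) = 7 - 1*4 = 7 - 4 = 3)
M*(157 + 127) = 3*(157 + 127) = 3*284 = 852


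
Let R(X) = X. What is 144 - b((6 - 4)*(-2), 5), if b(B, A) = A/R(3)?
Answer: 427/3 ≈ 142.33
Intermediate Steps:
b(B, A) = A/3
144 - b((6 - 4)*(-2), 5) = 144 - 5/3 = 427/3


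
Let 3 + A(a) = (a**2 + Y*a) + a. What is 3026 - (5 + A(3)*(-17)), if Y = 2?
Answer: 3276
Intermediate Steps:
A(a) = -3 + a**2 + 3*a (A(a) = -3 + ((a**2 + 2*a) + a) = -3 + (a**2 + 3*a) = -3 + a**2 + 3*a)
3026 - (5 + A(3)*(-17)) = 3026 - (5 + (-3 + 3**2 + 3*3)*(-17)) = 3026 - (5 + (-3 + 9 + 9)*(-17)) = 3026 - (5 + 15*(-17)) = 3026 - (5 - 255) = 3026 - 1*(-250) = 3026 + 250 = 3276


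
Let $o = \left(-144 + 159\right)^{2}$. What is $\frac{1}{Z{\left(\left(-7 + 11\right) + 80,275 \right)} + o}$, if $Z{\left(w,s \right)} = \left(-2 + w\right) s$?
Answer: $\frac{1}{22775} \approx 4.3908 \cdot 10^{-5}$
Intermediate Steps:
$Z{\left(w,s \right)} = s \left(-2 + w\right)$
$o = 225$ ($o = 15^{2} = 225$)
$\frac{1}{Z{\left(\left(-7 + 11\right) + 80,275 \right)} + o} = \frac{1}{275 \left(-2 + \left(\left(-7 + 11\right) + 80\right)\right) + 225} = \frac{1}{275 \left(-2 + \left(4 + 80\right)\right) + 225} = \frac{1}{275 \left(-2 + 84\right) + 225} = \frac{1}{275 \cdot 82 + 225} = \frac{1}{22550 + 225} = \frac{1}{22775}$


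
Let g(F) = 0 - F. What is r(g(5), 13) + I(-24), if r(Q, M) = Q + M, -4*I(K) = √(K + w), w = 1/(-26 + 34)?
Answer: 8 - I*√382/16 ≈ 8.0 - 1.2216*I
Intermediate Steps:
w = ⅛ (w = 1/8 = ⅛ ≈ 0.12500)
I(K) = -√(⅛ + K)/4 (I(K) = -√(K + ⅛)/4 = -√(⅛ + K)/4)
g(F) = -F
r(Q, M) = M + Q
r(g(5), 13) + I(-24) = (13 - 1*5) - √(2 + 16*(-24))/16 = (13 - 5) - √(2 - 384)/16 = 8 - I*√382/16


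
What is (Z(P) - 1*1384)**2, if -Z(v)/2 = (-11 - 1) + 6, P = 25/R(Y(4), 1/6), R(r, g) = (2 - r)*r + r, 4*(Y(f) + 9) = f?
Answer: 1882384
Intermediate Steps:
Y(f) = -9 + f/4
R(r, g) = r + r*(2 - r) (R(r, g) = r*(2 - r) + r = r + r*(2 - r))
P = -25/88 (P = 25/(((-9 + (1/4)*4)*(3 - (-9 + (1/4)*4)))) = 25/(((-9 + 1)*(3 - (-9 + 1)))) = 25/((-8*(3 - 1*(-8)))) = 25/((-8*(3 + 8))) = 25/((-8*11)) = 25/(-88) = 25*(-1/88) = -25/88 ≈ -0.28409)
Z(v) = 12 (Z(v) = -2*((-11 - 1) + 6) = -2*(-12 + 6) = -2*(-6) = 12)
(Z(P) - 1*1384)**2 = (12 - 1*1384)**2 = (12 - 1384)**2 = (-1372)**2 = 1882384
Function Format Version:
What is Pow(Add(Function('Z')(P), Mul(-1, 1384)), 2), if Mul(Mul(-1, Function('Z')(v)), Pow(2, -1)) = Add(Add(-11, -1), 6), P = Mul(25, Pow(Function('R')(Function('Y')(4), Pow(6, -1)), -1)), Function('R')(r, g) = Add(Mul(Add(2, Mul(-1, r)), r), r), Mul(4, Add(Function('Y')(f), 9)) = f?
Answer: 1882384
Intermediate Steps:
Function('Y')(f) = Add(-9, Mul(Rational(1, 4), f))
Function('R')(r, g) = Add(r, Mul(r, Add(2, Mul(-1, r)))) (Function('R')(r, g) = Add(Mul(r, Add(2, Mul(-1, r))), r) = Add(r, Mul(r, Add(2, Mul(-1, r)))))
P = Rational(-25, 88) (P = Mul(25, Pow(Mul(Add(-9, Mul(Rational(1, 4), 4)), Add(3, Mul(-1, Add(-9, Mul(Rational(1, 4), 4))))), -1)) = Mul(25, Pow(Mul(Add(-9, 1), Add(3, Mul(-1, Add(-9, 1)))), -1)) = Mul(25, Pow(Mul(-8, Add(3, Mul(-1, -8))), -1)) = Mul(25, Pow(Mul(-8, Add(3, 8)), -1)) = Mul(25, Pow(Mul(-8, 11), -1)) = Mul(25, Pow(-88, -1)) = Mul(25, Rational(-1, 88)) = Rational(-25, 88) ≈ -0.28409)
Function('Z')(v) = 12 (Function('Z')(v) = Mul(-2, Add(Add(-11, -1), 6)) = Mul(-2, Add(-12, 6)) = Mul(-2, -6) = 12)
Pow(Add(Function('Z')(P), Mul(-1, 1384)), 2) = Pow(Add(12, Mul(-1, 1384)), 2) = Pow(Add(12, -1384), 2) = Pow(-1372, 2) = 1882384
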